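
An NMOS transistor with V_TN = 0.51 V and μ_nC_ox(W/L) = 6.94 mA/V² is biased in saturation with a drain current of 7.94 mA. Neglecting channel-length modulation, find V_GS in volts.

In saturation I_D = ½ k_n (V_GS − V_TN)², so V_GS − V_TN = √(2 I_D / k_n) = √(2 × 7.94 / 6.94) = 1.51 V.
V_GS = 0.51 + 1.51 = 2.02 V.

V_GS = 2.02 V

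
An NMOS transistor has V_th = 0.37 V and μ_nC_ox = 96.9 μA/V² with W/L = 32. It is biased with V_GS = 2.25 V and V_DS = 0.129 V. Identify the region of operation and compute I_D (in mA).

k_n = μ_nC_ox · (W/L) = 3.101 mA/V².
V_ov = V_GS − V_th = 2.25 − 0.37 = 1.88 V.
Since V_DS = 0.129 V < V_ov = 1.88 V, the device is in the triode region.
I_D = k_n [V_ov · V_DS − ½ V_DS²] = 3.101 × [1.88 × 0.129 − 0.5 × 0.129²] = 0.726 mA.

Triode; I_D = 0.726 mA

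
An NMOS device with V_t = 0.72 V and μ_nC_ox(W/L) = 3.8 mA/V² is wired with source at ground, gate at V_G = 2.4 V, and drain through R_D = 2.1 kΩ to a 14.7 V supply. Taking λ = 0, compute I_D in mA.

V_GS = V_G = 2.4 V, so V_ov = 2.4 − 0.72 = 1.68 V.
Assume saturation: I_D = ½ k_n V_ov² = 0.5 × 3.8 × 1.68² = 5.36 mA, giving V_DS = V_DD − I_D R_D = 14.7 − 5.36 × 2.1 = 3.44 V.
V_DS = 3.44 V ≥ V_ov = 1.68 V, confirming saturation.

I_D = 5.36 mA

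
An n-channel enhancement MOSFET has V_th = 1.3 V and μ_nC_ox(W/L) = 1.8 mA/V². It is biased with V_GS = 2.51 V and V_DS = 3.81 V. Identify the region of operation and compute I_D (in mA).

Saturation; I_D = 1.32 mA

V_ov = V_GS − V_th = 2.51 − 1.3 = 1.21 V.
Since V_DS = 3.81 V ≥ V_ov = 1.21 V, the device is in saturation.
I_D = ½ k_n V_ov² = 0.5 × 1.8 × 1.21² = 1.32 mA.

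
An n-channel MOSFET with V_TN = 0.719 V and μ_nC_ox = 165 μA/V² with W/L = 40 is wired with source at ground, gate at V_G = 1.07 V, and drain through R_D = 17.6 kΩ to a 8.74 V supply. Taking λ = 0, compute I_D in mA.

V_GS = V_G = 1.07 V, so V_ov = 1.07 − 0.719 = 0.351 V.
k_n = μ_nC_ox · (W/L) = 6.6 mA/V².
Assume saturation: I_D = ½ k_n V_ov² = 0.5 × 6.6 × 0.351² = 0.407 mA, giving V_DS = V_DD − I_D R_D = 8.74 − 0.407 × 17.6 = 1.58 V.
V_DS = 1.58 V ≥ V_ov = 0.351 V, confirming saturation.

I_D = 0.407 mA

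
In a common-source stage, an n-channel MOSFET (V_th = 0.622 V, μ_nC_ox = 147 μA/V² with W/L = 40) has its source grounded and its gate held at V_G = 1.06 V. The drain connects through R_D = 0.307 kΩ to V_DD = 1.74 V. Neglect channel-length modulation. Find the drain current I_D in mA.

V_GS = V_G = 1.06 V, so V_ov = 1.06 − 0.622 = 0.438 V.
k_n = μ_nC_ox · (W/L) = 5.88 mA/V².
Assume saturation: I_D = ½ k_n V_ov² = 0.5 × 5.88 × 0.438² = 0.564 mA, giving V_DS = V_DD − I_D R_D = 1.74 − 0.564 × 0.307 = 1.57 V.
V_DS = 1.57 V ≥ V_ov = 0.438 V, confirming saturation.

I_D = 0.564 mA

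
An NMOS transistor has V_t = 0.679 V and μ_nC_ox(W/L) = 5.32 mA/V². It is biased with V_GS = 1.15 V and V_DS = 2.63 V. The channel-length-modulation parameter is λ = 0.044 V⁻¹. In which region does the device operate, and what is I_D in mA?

V_ov = V_GS − V_t = 1.15 − 0.679 = 0.471 V.
Since V_DS = 2.63 V ≥ V_ov = 0.471 V, the device is in saturation.
I_D = ½ k_n V_ov² (1 + λ V_DS) = 0.5 × 5.32 × 0.471² × (1 + 0.044 × 2.63) = 0.658 mA.

Saturation; I_D = 0.658 mA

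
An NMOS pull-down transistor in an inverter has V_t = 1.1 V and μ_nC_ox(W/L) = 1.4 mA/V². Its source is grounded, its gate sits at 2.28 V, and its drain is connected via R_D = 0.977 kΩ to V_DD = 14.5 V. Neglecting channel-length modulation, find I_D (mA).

V_GS = V_G = 2.28 V, so V_ov = 2.28 − 1.1 = 1.18 V.
Assume saturation: I_D = ½ k_n V_ov² = 0.5 × 1.4 × 1.18² = 0.975 mA, giving V_DS = V_DD − I_D R_D = 14.5 − 0.975 × 0.977 = 13.5 V.
V_DS = 13.5 V ≥ V_ov = 1.18 V, confirming saturation.

I_D = 0.975 mA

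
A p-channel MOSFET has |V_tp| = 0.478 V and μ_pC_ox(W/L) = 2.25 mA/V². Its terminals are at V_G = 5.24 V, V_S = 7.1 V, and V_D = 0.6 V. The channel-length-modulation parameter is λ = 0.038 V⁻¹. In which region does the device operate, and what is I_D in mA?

Saturation; I_D = 2.68 mA

V_SG = V_S − V_G = 7.1 − 5.24 = 1.86 V; V_SD = V_S − V_D = 7.1 − 0.6 = 6.5 V.
V_ov = V_SG − |V_tp| = 1.86 − 0.478 = 1.38 V.
Since V_SD = 6.5 V ≥ V_ov = 1.38 V, the device is in saturation.
I_D = ½ k_p V_ov² (1 + λ V_SD) = 0.5 × 2.25 × 1.38² × (1 + 0.038 × 6.5) = 2.68 mA.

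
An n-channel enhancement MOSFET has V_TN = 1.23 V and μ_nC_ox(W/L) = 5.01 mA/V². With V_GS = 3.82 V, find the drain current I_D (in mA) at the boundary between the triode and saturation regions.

At the boundary V_DS = V_ov = V_GS − V_TN = 3.82 − 1.23 = 2.59 V.
I_D = ½ k_n V_ov² = 0.5 × 5.01 × 2.59² = 16.8 mA.

I_D = 16.8 mA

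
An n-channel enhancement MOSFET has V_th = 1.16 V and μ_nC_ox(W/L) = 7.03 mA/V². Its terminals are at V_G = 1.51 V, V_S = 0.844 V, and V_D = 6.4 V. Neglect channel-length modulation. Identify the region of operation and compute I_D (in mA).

Cutoff; I_D = 0 mA

V_GS = V_G − V_S = 1.51 − 0.844 = 0.666 V; V_DS = V_D − V_S = 6.4 − 0.844 = 5.56 V.
V_GS = 0.666 V < V_th = 1.16 V, so the transistor is in cutoff.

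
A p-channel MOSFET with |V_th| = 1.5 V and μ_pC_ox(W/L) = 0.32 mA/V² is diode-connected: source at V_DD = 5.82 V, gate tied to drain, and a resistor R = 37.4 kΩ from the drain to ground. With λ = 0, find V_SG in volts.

With gate tied to drain, V_SG = V_SD ≥ V_SG − |V_th|, so the device is in saturation.
KCL at the drain: ½ k_p (V_SG − |V_th|)² = (V_DD − V_SG)/R.
Let x = V_SG − 1.5. Then 5.98 x² + x − 4.32 = 0, giving x = 0.77 V (positive root), so V_SG = 2.27 V.
I_D = (V_DD − V_SG)/R = (5.82 − 2.27) / 37.4 = 0.0949 mA.

V_SG = 2.27 V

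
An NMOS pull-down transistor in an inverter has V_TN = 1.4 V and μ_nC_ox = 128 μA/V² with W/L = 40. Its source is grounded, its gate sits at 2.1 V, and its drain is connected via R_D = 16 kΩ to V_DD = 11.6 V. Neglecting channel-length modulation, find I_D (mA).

I_D = 0.710 mA

V_GS = V_G = 2.1 V, so V_ov = 2.1 − 1.4 = 0.7 V.
k_n = μ_nC_ox · (W/L) = 5.12 mA/V².
Assume saturation: I_D = ½ k_n V_ov² = 0.5 × 5.12 × 0.7² = 1.25 mA, giving V_DS = V_DD − I_D R_D = 11.6 − 1.25 × 16 = -8.47 V.
But -8.47 V < V_ov = 0.7 V, so the device is actually in triode.
In triode I_D = k_n[V_ov V_DS − ½ V_DS²] and I_D = (V_DD − V_DS)/R_D. Equating: 41 V_DS² − 58.34 V_DS + 11.6 = 0, giving V_DS = 0.239 V (the root below V_ov).
I_D = (11.6 − 0.239) / 16 = 0.71 mA.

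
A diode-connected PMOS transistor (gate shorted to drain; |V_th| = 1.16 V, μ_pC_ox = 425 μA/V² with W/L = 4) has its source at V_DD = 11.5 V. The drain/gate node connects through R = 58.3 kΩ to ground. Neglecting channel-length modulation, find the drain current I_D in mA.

With gate tied to drain, V_SG = V_SD ≥ V_SG − |V_th|, so the device is in saturation.
k_p = μ_pC_ox · (W/L) = 1.7 mA/V².
KCL at the drain: ½ k_p (V_SG − |V_th|)² = (V_DD − V_SG)/R.
Let x = V_SG − 1.16. Then 49.6 x² + x − 10.34 = 0, giving x = 0.447 V (positive root), so V_SG = 1.61 V.
I_D = (V_DD − V_SG)/R = (11.5 − 1.61) / 58.3 = 0.17 mA.

I_D = 0.170 mA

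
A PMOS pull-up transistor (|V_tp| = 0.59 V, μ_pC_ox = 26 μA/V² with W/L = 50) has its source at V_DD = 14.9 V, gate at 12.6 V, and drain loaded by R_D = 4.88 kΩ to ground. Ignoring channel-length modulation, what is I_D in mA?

V_SG = V_DD − V_G = 14.9 − 12.6 = 2.3 V, so V_ov = 2.3 − 0.59 = 1.71 V.
k_p = μ_pC_ox · (W/L) = 1.3 mA/V².
Assume saturation: I_D = ½ k_p V_ov² = 0.5 × 1.3 × 1.71² = 1.9 mA, giving V_SD = V_DD − I_D R_D = 14.9 − 1.9 × 4.88 = 5.62 V.
V_SD = 5.62 V ≥ V_ov = 1.71 V, confirming saturation.

I_D = 1.90 mA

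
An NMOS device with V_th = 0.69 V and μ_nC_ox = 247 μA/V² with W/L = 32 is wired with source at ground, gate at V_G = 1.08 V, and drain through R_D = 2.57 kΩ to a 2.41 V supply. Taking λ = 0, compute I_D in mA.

I_D = 0.601 mA

V_GS = V_G = 1.08 V, so V_ov = 1.08 − 0.69 = 0.39 V.
k_n = μ_nC_ox · (W/L) = 7.904 mA/V².
Assume saturation: I_D = ½ k_n V_ov² = 0.5 × 7.904 × 0.39² = 0.601 mA, giving V_DS = V_DD − I_D R_D = 2.41 − 0.601 × 2.57 = 0.865 V.
V_DS = 0.865 V ≥ V_ov = 0.39 V, confirming saturation.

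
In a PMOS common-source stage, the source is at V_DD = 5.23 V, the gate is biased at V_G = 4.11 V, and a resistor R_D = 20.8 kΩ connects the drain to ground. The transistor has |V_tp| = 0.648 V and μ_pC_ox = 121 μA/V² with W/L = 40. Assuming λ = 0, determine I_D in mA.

I_D = 0.245 mA

V_SG = V_DD − V_G = 5.23 − 4.11 = 1.12 V, so V_ov = 1.12 − 0.648 = 0.472 V.
k_p = μ_pC_ox · (W/L) = 4.84 mA/V².
Assume saturation: I_D = ½ k_p V_ov² = 0.5 × 4.84 × 0.472² = 0.539 mA, giving V_SD = V_DD − I_D R_D = 5.23 − 0.539 × 20.8 = -5.98 V.
But -5.98 V < V_ov = 0.472 V, so the device is actually in triode.
In triode I_D = k_p[V_ov V_SD − ½ V_SD²] and I_D = (V_DD − V_SD)/R_D. Equating: 50.3 V_SD² − 48.52 V_SD + 5.23 = 0, giving V_SD = 0.124 V (the root below V_ov).
I_D = (5.23 − 0.124) / 20.8 = 0.245 mA.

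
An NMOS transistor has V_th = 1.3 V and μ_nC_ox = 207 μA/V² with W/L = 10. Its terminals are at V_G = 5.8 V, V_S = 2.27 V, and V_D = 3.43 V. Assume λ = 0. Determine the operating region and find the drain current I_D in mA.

Triode; I_D = 3.96 mA

V_GS = V_G − V_S = 5.8 − 2.27 = 3.53 V; V_DS = V_D − V_S = 3.43 − 2.27 = 1.16 V.
k_n = μ_nC_ox · (W/L) = 2.07 mA/V².
V_ov = V_GS − V_th = 3.53 − 1.3 = 2.23 V.
Since V_DS = 1.16 V < V_ov = 2.23 V, the device is in the triode region.
I_D = k_n [V_ov · V_DS − ½ V_DS²] = 2.07 × [2.23 × 1.16 − 0.5 × 1.16²] = 3.96 mA.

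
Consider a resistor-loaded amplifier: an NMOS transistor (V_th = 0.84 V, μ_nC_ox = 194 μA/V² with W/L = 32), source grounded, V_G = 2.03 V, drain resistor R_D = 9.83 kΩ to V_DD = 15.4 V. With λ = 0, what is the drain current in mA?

I_D = 1.54 mA

V_GS = V_G = 2.03 V, so V_ov = 2.03 − 0.84 = 1.19 V.
k_n = μ_nC_ox · (W/L) = 6.208 mA/V².
Assume saturation: I_D = ½ k_n V_ov² = 0.5 × 6.208 × 1.19² = 4.4 mA, giving V_DS = V_DD − I_D R_D = 15.4 − 4.4 × 9.83 = -27.8 V.
But -27.8 V < V_ov = 1.19 V, so the device is actually in triode.
In triode I_D = k_n[V_ov V_DS − ½ V_DS²] and I_D = (V_DD − V_DS)/R_D. Equating: 30.5 V_DS² − 73.62 V_DS + 15.4 = 0, giving V_DS = 0.231 V (the root below V_ov).
I_D = (15.4 − 0.231) / 9.83 = 1.54 mA.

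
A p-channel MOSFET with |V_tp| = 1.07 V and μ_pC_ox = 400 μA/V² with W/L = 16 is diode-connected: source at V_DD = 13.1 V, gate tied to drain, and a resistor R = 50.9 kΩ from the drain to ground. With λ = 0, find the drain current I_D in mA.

With gate tied to drain, V_SG = V_SD ≥ V_SG − |V_tp|, so the device is in saturation.
k_p = μ_pC_ox · (W/L) = 6.4 mA/V².
KCL at the drain: ½ k_p (V_SG − |V_tp|)² = (V_DD − V_SG)/R.
Let x = V_SG − 1.07. Then 163 x² + x − 12.03 = 0, giving x = 0.269 V (positive root), so V_SG = 1.34 V.
I_D = (V_DD − V_SG)/R = (13.1 − 1.34) / 50.9 = 0.231 mA.

I_D = 0.231 mA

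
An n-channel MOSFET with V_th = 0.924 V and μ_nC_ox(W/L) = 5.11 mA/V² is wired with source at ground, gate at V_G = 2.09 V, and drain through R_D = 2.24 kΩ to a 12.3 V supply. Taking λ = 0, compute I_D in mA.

I_D = 3.47 mA

V_GS = V_G = 2.09 V, so V_ov = 2.09 − 0.924 = 1.17 V.
Assume saturation: I_D = ½ k_n V_ov² = 0.5 × 5.11 × 1.17² = 3.47 mA, giving V_DS = V_DD − I_D R_D = 12.3 − 3.47 × 2.24 = 4.52 V.
V_DS = 4.52 V ≥ V_ov = 1.17 V, confirming saturation.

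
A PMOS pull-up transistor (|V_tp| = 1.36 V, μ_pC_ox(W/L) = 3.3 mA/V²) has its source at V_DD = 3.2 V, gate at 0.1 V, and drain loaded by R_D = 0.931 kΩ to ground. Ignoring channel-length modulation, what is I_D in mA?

V_SG = V_DD − V_G = 3.2 − 0.1 = 3.1 V, so V_ov = 3.1 − 1.36 = 1.74 V.
Assume saturation: I_D = ½ k_p V_ov² = 0.5 × 3.3 × 1.74² = 5 mA, giving V_SD = V_DD − I_D R_D = 3.2 − 5 × 0.931 = -1.45 V.
But -1.45 V < V_ov = 1.74 V, so the device is actually in triode.
In triode I_D = k_p[V_ov V_SD − ½ V_SD²] and I_D = (V_DD − V_SD)/R_D. Equating: 1.54 V_SD² − 6.346 V_SD + 3.2 = 0, giving V_SD = 0.588 V (the root below V_ov).
I_D = (3.2 − 0.588) / 0.931 = 2.81 mA.

I_D = 2.81 mA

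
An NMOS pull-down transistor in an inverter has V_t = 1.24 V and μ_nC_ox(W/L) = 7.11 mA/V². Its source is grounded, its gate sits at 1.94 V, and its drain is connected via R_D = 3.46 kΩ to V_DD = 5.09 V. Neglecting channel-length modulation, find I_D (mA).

I_D = 1.36 mA

V_GS = V_G = 1.94 V, so V_ov = 1.94 − 1.24 = 0.7 V.
Assume saturation: I_D = ½ k_n V_ov² = 0.5 × 7.11 × 0.7² = 1.74 mA, giving V_DS = V_DD − I_D R_D = 5.09 − 1.74 × 3.46 = -0.937 V.
But -0.937 V < V_ov = 0.7 V, so the device is actually in triode.
In triode I_D = k_n[V_ov V_DS − ½ V_DS²] and I_D = (V_DD − V_DS)/R_D. Equating: 12.3 V_DS² − 18.22 V_DS + 5.09 = 0, giving V_DS = 0.374 V (the root below V_ov).
I_D = (5.09 − 0.374) / 3.46 = 1.36 mA.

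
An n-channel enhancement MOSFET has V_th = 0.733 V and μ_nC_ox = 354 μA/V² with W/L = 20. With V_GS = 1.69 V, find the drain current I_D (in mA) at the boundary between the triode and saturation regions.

At the boundary V_DS = V_ov = V_GS − V_th = 1.69 − 0.733 = 0.957 V.
k_n = μ_nC_ox · (W/L) = 7.08 mA/V².
I_D = ½ k_n V_ov² = 0.5 × 7.08 × 0.957² = 3.24 mA.

I_D = 3.24 mA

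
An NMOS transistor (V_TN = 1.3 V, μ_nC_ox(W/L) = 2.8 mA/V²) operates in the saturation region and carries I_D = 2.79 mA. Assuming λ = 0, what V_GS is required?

V_GS = 2.71 V

In saturation I_D = ½ k_n (V_GS − V_TN)², so V_GS − V_TN = √(2 I_D / k_n) = √(2 × 2.79 / 2.8) = 1.41 V.
V_GS = 1.3 + 1.41 = 2.71 V.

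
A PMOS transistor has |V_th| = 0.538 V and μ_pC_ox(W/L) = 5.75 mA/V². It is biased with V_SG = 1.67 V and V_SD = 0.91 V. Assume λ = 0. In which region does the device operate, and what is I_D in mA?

V_ov = V_SG − |V_th| = 1.67 − 0.538 = 1.13 V.
Since V_SD = 0.91 V < V_ov = 1.13 V, the device is in the triode region.
I_D = k_p [V_ov · V_SD − ½ V_SD²] = 5.75 × [1.13 × 0.91 − 0.5 × 0.91²] = 3.54 mA.

Triode; I_D = 3.54 mA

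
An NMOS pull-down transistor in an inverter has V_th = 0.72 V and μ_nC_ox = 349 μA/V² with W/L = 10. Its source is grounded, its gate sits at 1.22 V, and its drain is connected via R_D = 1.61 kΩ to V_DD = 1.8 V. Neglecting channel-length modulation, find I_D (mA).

I_D = 0.436 mA

V_GS = V_G = 1.22 V, so V_ov = 1.22 − 0.72 = 0.5 V.
k_n = μ_nC_ox · (W/L) = 3.49 mA/V².
Assume saturation: I_D = ½ k_n V_ov² = 0.5 × 3.49 × 0.5² = 0.436 mA, giving V_DS = V_DD − I_D R_D = 1.8 − 0.436 × 1.61 = 1.1 V.
V_DS = 1.1 V ≥ V_ov = 0.5 V, confirming saturation.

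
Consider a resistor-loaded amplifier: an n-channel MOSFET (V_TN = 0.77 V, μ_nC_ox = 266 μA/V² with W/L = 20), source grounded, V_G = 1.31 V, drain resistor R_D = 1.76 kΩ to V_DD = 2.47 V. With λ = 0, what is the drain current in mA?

V_GS = V_G = 1.31 V, so V_ov = 1.31 − 0.77 = 0.54 V.
k_n = μ_nC_ox · (W/L) = 5.32 mA/V².
Assume saturation: I_D = ½ k_n V_ov² = 0.5 × 5.32 × 0.54² = 0.776 mA, giving V_DS = V_DD − I_D R_D = 2.47 − 0.776 × 1.76 = 1.1 V.
V_DS = 1.1 V ≥ V_ov = 0.54 V, confirming saturation.

I_D = 0.776 mA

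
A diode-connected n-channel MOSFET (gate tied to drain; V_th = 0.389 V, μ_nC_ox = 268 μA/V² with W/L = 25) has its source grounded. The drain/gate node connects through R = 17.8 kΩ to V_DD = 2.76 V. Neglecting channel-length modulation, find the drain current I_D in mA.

With gate tied to drain, V_GS = V_DS ≥ V_GS − V_th, so the device is in saturation.
k_n = μ_nC_ox · (W/L) = 6.7 mA/V².
KCL at the drain: ½ k_n (V_GS − V_th)² = (V_DD − V_GS)/R.
Let x = V_GS − 0.389. Then 59.6 x² + x − 2.371 = 0, giving x = 0.191 V (positive root), so V_GS = 0.58 V.
I_D = (V_DD − V_GS)/R = (2.76 − 0.58) / 17.8 = 0.122 mA.

I_D = 0.122 mA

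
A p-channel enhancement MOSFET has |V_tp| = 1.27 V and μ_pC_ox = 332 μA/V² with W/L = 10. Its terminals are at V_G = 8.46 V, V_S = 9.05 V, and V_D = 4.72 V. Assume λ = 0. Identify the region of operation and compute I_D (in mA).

Cutoff; I_D = 0 mA

V_SG = V_S − V_G = 9.05 − 8.46 = 0.59 V; V_SD = V_S − V_D = 9.05 − 4.72 = 4.33 V.
V_SG = 0.59 V < |V_tp| = 1.27 V, so the transistor is in cutoff.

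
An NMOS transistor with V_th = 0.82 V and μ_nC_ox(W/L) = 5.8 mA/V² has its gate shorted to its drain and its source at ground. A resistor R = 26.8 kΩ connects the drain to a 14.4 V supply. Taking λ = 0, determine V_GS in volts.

With gate tied to drain, V_GS = V_DS ≥ V_GS − V_th, so the device is in saturation.
KCL at the drain: ½ k_n (V_GS − V_th)² = (V_DD − V_GS)/R.
Let x = V_GS − 0.82. Then 77.7 x² + x − 13.58 = 0, giving x = 0.412 V (positive root), so V_GS = 1.23 V.
I_D = (V_DD − V_GS)/R = (14.4 − 1.23) / 26.8 = 0.491 mA.

V_GS = 1.23 V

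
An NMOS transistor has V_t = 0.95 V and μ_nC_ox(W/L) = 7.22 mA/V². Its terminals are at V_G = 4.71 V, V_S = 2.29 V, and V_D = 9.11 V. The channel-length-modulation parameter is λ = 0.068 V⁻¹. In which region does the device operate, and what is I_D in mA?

V_GS = V_G − V_S = 4.71 − 2.29 = 2.42 V; V_DS = V_D − V_S = 9.11 − 2.29 = 6.82 V.
V_ov = V_GS − V_t = 2.42 − 0.95 = 1.47 V.
Since V_DS = 6.82 V ≥ V_ov = 1.47 V, the device is in saturation.
I_D = ½ k_n V_ov² (1 + λ V_DS) = 0.5 × 7.22 × 1.47² × (1 + 0.068 × 6.82) = 11.4 mA.

Saturation; I_D = 11.4 mA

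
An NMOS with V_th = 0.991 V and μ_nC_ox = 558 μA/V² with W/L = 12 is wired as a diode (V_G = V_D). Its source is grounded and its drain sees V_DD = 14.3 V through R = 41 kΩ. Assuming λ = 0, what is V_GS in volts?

V_GS = 1.30 V

With gate tied to drain, V_GS = V_DS ≥ V_GS − V_th, so the device is in saturation.
k_n = μ_nC_ox · (W/L) = 6.696 mA/V².
KCL at the drain: ½ k_n (V_GS − V_th)² = (V_DD − V_GS)/R.
Let x = V_GS − 0.991. Then 137 x² + x − 13.31 = 0, giving x = 0.308 V (positive root), so V_GS = 1.3 V.
I_D = (V_DD − V_GS)/R = (14.3 − 1.3) / 41 = 0.317 mA.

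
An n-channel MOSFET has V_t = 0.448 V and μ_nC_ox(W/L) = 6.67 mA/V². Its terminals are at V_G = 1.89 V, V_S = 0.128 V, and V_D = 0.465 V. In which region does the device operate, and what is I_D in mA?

V_GS = V_G − V_S = 1.89 − 0.128 = 1.76 V; V_DS = V_D − V_S = 0.465 − 0.128 = 0.337 V.
V_ov = V_GS − V_t = 1.76 − 0.448 = 1.31 V.
Since V_DS = 0.337 V < V_ov = 1.31 V, the device is in the triode region.
I_D = k_n [V_ov · V_DS − ½ V_DS²] = 6.67 × [1.31 × 0.337 − 0.5 × 0.337²] = 2.57 mA.

Triode; I_D = 2.57 mA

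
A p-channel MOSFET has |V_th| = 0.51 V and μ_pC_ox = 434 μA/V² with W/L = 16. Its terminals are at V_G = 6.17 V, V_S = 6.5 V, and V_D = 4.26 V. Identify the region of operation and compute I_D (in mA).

V_SG = V_S − V_G = 6.5 − 6.17 = 0.33 V; V_SD = V_S − V_D = 6.5 − 4.26 = 2.24 V.
V_SG = 0.33 V < |V_th| = 0.51 V, so the transistor is in cutoff.

Cutoff; I_D = 0 mA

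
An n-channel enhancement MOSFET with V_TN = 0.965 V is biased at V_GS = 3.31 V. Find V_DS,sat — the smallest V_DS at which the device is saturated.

V_DS,sat = 2.35 V

The boundary between triode and saturation is V_DS = V_GS − V_TN = V_ov.
V_ov = 3.31 − 0.965 = 2.35 V.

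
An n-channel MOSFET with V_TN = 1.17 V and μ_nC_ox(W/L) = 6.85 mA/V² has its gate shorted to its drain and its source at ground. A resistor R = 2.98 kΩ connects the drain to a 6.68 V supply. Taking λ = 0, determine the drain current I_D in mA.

I_D = 1.62 mA

With gate tied to drain, V_GS = V_DS ≥ V_GS − V_TN, so the device is in saturation.
KCL at the drain: ½ k_n (V_GS − V_TN)² = (V_DD − V_GS)/R.
Let x = V_GS − 1.17. Then 10.2 x² + x − 5.51 = 0, giving x = 0.687 V (positive root), so V_GS = 1.86 V.
I_D = (V_DD − V_GS)/R = (6.68 − 1.86) / 2.98 = 1.62 mA.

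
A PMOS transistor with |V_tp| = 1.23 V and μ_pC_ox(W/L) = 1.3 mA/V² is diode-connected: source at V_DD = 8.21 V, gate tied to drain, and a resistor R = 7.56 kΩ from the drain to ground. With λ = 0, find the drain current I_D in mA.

With gate tied to drain, V_SG = V_SD ≥ V_SG − |V_tp|, so the device is in saturation.
KCL at the drain: ½ k_p (V_SG − |V_tp|)² = (V_DD − V_SG)/R.
Let x = V_SG − 1.23. Then 4.91 x² + x − 6.98 = 0, giving x = 1.09 V (positive root), so V_SG = 2.32 V.
I_D = (V_DD − V_SG)/R = (8.21 − 2.32) / 7.56 = 0.779 mA.

I_D = 0.779 mA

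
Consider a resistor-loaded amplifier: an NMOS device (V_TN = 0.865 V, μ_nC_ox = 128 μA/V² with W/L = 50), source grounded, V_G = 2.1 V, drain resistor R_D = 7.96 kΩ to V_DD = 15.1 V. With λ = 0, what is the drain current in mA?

V_GS = V_G = 2.1 V, so V_ov = 2.1 − 0.865 = 1.24 V.
k_n = μ_nC_ox · (W/L) = 6.4 mA/V².
Assume saturation: I_D = ½ k_n V_ov² = 0.5 × 6.4 × 1.24² = 4.88 mA, giving V_DS = V_DD − I_D R_D = 15.1 − 4.88 × 7.96 = -23.8 V.
But -23.8 V < V_ov = 1.24 V, so the device is actually in triode.
In triode I_D = k_n[V_ov V_DS − ½ V_DS²] and I_D = (V_DD − V_DS)/R_D. Equating: 25.5 V_DS² − 63.92 V_DS + 15.1 = 0, giving V_DS = 0.264 V (the root below V_ov).
I_D = (15.1 − 0.264) / 7.96 = 1.86 mA.

I_D = 1.86 mA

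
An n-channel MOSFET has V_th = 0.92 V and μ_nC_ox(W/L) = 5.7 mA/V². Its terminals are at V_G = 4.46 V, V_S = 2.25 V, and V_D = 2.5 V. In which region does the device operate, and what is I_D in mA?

V_GS = V_G − V_S = 4.46 − 2.25 = 2.21 V; V_DS = V_D − V_S = 2.5 − 2.25 = 0.25 V.
V_ov = V_GS − V_th = 2.21 − 0.92 = 1.29 V.
Since V_DS = 0.25 V < V_ov = 1.29 V, the device is in the triode region.
I_D = k_n [V_ov · V_DS − ½ V_DS²] = 5.7 × [1.29 × 0.25 − 0.5 × 0.25²] = 1.66 mA.

Triode; I_D = 1.66 mA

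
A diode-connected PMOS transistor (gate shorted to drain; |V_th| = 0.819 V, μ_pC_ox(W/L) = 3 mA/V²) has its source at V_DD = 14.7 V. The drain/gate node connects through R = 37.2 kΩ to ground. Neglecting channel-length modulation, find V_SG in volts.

V_SG = 1.31 V

With gate tied to drain, V_SG = V_SD ≥ V_SG − |V_th|, so the device is in saturation.
KCL at the drain: ½ k_p (V_SG − |V_th|)² = (V_DD − V_SG)/R.
Let x = V_SG − 0.819. Then 55.8 x² + x − 13.88 = 0, giving x = 0.49 V (positive root), so V_SG = 1.31 V.
I_D = (V_DD − V_SG)/R = (14.7 − 1.31) / 37.2 = 0.36 mA.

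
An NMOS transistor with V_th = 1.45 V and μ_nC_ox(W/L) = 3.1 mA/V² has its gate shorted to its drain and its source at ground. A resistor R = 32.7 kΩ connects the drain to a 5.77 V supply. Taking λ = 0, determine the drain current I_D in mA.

I_D = 0.123 mA

With gate tied to drain, V_GS = V_DS ≥ V_GS − V_th, so the device is in saturation.
KCL at the drain: ½ k_n (V_GS − V_th)² = (V_DD − V_GS)/R.
Let x = V_GS − 1.45. Then 50.7 x² + x − 4.32 = 0, giving x = 0.282 V (positive root), so V_GS = 1.73 V.
I_D = (V_DD − V_GS)/R = (5.77 − 1.73) / 32.7 = 0.123 mA.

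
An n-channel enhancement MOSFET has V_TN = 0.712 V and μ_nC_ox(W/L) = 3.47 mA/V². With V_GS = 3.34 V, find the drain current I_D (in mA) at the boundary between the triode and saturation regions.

At the boundary V_DS = V_ov = V_GS − V_TN = 3.34 − 0.712 = 2.63 V.
I_D = ½ k_n V_ov² = 0.5 × 3.47 × 2.63² = 12 mA.

I_D = 12.0 mA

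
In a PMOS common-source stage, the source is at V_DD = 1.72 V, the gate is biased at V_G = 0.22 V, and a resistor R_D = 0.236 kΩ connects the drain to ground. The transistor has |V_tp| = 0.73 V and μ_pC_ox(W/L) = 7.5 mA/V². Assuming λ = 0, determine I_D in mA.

I_D = 2.22 mA

V_SG = V_DD − V_G = 1.72 − 0.22 = 1.5 V, so V_ov = 1.5 − 0.73 = 0.77 V.
Assume saturation: I_D = ½ k_p V_ov² = 0.5 × 7.5 × 0.77² = 2.22 mA, giving V_SD = V_DD − I_D R_D = 1.72 − 2.22 × 0.236 = 1.2 V.
V_SD = 1.2 V ≥ V_ov = 0.77 V, confirming saturation.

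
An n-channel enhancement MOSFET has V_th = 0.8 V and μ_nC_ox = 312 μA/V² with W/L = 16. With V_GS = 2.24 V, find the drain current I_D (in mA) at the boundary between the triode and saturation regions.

At the boundary V_DS = V_ov = V_GS − V_th = 2.24 − 0.8 = 1.44 V.
k_n = μ_nC_ox · (W/L) = 4.992 mA/V².
I_D = ½ k_n V_ov² = 0.5 × 4.992 × 1.44² = 5.18 mA.

I_D = 5.18 mA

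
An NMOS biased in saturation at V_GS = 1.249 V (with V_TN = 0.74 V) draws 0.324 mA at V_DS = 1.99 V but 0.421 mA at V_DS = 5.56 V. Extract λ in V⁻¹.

λ = 0.101 V⁻¹

With V_GS fixed, I_D ∝ (1 + λ V_DS) in saturation, so I_D2/I_D1 = (1 + λ V_DS2)/(1 + λ V_DS1).
0.421/0.324 = 1.299 = (1 + 5.56 λ)/(1 + 1.99 λ).
Solving: λ (I_D1 V_DS2 − I_D2 V_DS1) = I_D2 − I_D1, so λ = (0.421 − 0.324) / (0.324 × 5.56 − 0.421 × 1.99) = 0.097 / 0.964 = 0.101 V⁻¹.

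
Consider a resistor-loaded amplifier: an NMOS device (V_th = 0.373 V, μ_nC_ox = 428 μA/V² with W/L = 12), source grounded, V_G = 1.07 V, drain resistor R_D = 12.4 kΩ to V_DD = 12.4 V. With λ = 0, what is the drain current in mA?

I_D = 0.970 mA

V_GS = V_G = 1.07 V, so V_ov = 1.07 − 0.373 = 0.697 V.
k_n = μ_nC_ox · (W/L) = 5.136 mA/V².
Assume saturation: I_D = ½ k_n V_ov² = 0.5 × 5.136 × 0.697² = 1.25 mA, giving V_DS = V_DD − I_D R_D = 12.4 − 1.25 × 12.4 = -3.07 V.
But -3.07 V < V_ov = 0.697 V, so the device is actually in triode.
In triode I_D = k_n[V_ov V_DS − ½ V_DS²] and I_D = (V_DD − V_DS)/R_D. Equating: 31.8 V_DS² − 45.39 V_DS + 12.4 = 0, giving V_DS = 0.368 V (the root below V_ov).
I_D = (12.4 − 0.368) / 12.4 = 0.97 mA.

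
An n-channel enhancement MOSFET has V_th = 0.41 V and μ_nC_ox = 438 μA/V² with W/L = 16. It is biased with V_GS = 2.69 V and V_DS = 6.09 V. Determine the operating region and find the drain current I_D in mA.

k_n = μ_nC_ox · (W/L) = 7.008 mA/V².
V_ov = V_GS − V_th = 2.69 − 0.41 = 2.28 V.
Since V_DS = 6.09 V ≥ V_ov = 2.28 V, the device is in saturation.
I_D = ½ k_n V_ov² = 0.5 × 7.008 × 2.28² = 18.2 mA.

Saturation; I_D = 18.2 mA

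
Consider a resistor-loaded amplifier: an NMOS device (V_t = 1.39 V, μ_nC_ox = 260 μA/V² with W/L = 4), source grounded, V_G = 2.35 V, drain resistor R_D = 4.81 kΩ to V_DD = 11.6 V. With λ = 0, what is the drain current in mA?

V_GS = V_G = 2.35 V, so V_ov = 2.35 − 1.39 = 0.96 V.
k_n = μ_nC_ox · (W/L) = 1.04 mA/V².
Assume saturation: I_D = ½ k_n V_ov² = 0.5 × 1.04 × 0.96² = 0.479 mA, giving V_DS = V_DD − I_D R_D = 11.6 − 0.479 × 4.81 = 9.29 V.
V_DS = 9.29 V ≥ V_ov = 0.96 V, confirming saturation.

I_D = 0.479 mA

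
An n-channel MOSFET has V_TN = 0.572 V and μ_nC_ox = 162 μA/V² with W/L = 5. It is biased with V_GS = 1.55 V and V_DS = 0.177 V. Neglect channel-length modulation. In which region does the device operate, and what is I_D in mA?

k_n = μ_nC_ox · (W/L) = 0.81 mA/V².
V_ov = V_GS − V_TN = 1.55 − 0.572 = 0.978 V.
Since V_DS = 0.177 V < V_ov = 0.978 V, the device is in the triode region.
I_D = k_n [V_ov · V_DS − ½ V_DS²] = 0.81 × [0.978 × 0.177 − 0.5 × 0.177²] = 0.128 mA.

Triode; I_D = 0.128 mA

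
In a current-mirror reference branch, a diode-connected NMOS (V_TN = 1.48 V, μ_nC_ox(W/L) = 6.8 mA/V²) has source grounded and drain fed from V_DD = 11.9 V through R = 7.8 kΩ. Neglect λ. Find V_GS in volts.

V_GS = 2.09 V

With gate tied to drain, V_GS = V_DS ≥ V_GS − V_TN, so the device is in saturation.
KCL at the drain: ½ k_n (V_GS − V_TN)² = (V_DD − V_GS)/R.
Let x = V_GS − 1.48. Then 26.5 x² + x − 10.42 = 0, giving x = 0.608 V (positive root), so V_GS = 2.09 V.
I_D = (V_DD − V_GS)/R = (11.9 − 2.09) / 7.8 = 1.26 mA.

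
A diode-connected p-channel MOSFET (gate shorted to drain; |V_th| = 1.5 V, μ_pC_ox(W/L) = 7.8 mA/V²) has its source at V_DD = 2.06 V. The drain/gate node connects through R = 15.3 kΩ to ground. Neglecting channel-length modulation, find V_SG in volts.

V_SG = 1.59 V

With gate tied to drain, V_SG = V_SD ≥ V_SG − |V_th|, so the device is in saturation.
KCL at the drain: ½ k_p (V_SG − |V_th|)² = (V_DD − V_SG)/R.
Let x = V_SG − 1.5. Then 59.7 x² + x − 0.56 = 0, giving x = 0.0889 V (positive root), so V_SG = 1.59 V.
I_D = (V_DD − V_SG)/R = (2.06 − 1.59) / 15.3 = 0.0308 mA.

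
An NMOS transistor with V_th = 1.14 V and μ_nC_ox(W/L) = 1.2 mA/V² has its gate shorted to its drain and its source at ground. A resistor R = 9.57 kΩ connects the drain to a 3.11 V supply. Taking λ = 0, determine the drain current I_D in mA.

With gate tied to drain, V_GS = V_DS ≥ V_GS − V_th, so the device is in saturation.
KCL at the drain: ½ k_n (V_GS − V_th)² = (V_DD − V_GS)/R.
Let x = V_GS − 1.14. Then 5.74 x² + x − 1.97 = 0, giving x = 0.505 V (positive root), so V_GS = 1.65 V.
I_D = (V_DD − V_GS)/R = (3.11 − 1.65) / 9.57 = 0.153 mA.

I_D = 0.153 mA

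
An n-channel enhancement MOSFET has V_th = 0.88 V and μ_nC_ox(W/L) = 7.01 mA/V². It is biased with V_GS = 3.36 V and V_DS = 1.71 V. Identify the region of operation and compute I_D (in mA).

V_ov = V_GS − V_th = 3.36 − 0.88 = 2.48 V.
Since V_DS = 1.71 V < V_ov = 2.48 V, the device is in the triode region.
I_D = k_n [V_ov · V_DS − ½ V_DS²] = 7.01 × [2.48 × 1.71 − 0.5 × 1.71²] = 19.5 mA.

Triode; I_D = 19.5 mA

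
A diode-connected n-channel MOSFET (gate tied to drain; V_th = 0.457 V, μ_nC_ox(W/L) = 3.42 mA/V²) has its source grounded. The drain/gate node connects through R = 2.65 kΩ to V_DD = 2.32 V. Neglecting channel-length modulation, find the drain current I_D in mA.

With gate tied to drain, V_GS = V_DS ≥ V_GS − V_th, so the device is in saturation.
KCL at the drain: ½ k_n (V_GS − V_th)² = (V_DD − V_GS)/R.
Let x = V_GS − 0.457. Then 4.53 x² + x − 1.863 = 0, giving x = 0.54 V (positive root), so V_GS = 0.997 V.
I_D = (V_DD − V_GS)/R = (2.32 − 0.997) / 2.65 = 0.499 mA.

I_D = 0.499 mA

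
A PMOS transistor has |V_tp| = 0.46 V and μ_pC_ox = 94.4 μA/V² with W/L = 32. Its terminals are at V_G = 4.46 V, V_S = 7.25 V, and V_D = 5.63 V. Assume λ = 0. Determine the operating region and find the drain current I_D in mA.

V_SG = V_S − V_G = 7.25 − 4.46 = 2.79 V; V_SD = V_S − V_D = 7.25 − 5.63 = 1.62 V.
k_p = μ_pC_ox · (W/L) = 3.021 mA/V².
V_ov = V_SG − |V_tp| = 2.79 − 0.46 = 2.33 V.
Since V_SD = 1.62 V < V_ov = 2.33 V, the device is in the triode region.
I_D = k_p [V_ov · V_SD − ½ V_SD²] = 3.021 × [2.33 × 1.62 − 0.5 × 1.62²] = 7.44 mA.

Triode; I_D = 7.44 mA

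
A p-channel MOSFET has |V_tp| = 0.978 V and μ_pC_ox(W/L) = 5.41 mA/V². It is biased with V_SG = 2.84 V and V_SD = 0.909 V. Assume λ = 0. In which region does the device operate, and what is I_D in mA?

Triode; I_D = 6.92 mA

V_ov = V_SG − |V_tp| = 2.84 − 0.978 = 1.86 V.
Since V_SD = 0.909 V < V_ov = 1.86 V, the device is in the triode region.
I_D = k_p [V_ov · V_SD − ½ V_SD²] = 5.41 × [1.86 × 0.909 − 0.5 × 0.909²] = 6.92 mA.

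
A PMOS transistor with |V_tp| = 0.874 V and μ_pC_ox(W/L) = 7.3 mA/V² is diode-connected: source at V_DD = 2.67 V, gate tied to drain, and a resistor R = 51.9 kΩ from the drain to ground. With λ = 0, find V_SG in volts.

V_SG = 0.969 V

With gate tied to drain, V_SG = V_SD ≥ V_SG − |V_tp|, so the device is in saturation.
KCL at the drain: ½ k_p (V_SG − |V_tp|)² = (V_DD − V_SG)/R.
Let x = V_SG − 0.874. Then 189 x² + x − 1.796 = 0, giving x = 0.0948 V (positive root), so V_SG = 0.969 V.
I_D = (V_DD − V_SG)/R = (2.67 − 0.969) / 51.9 = 0.0328 mA.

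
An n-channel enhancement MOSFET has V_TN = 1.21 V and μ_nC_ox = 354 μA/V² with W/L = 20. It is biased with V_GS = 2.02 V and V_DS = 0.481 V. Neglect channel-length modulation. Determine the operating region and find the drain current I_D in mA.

k_n = μ_nC_ox · (W/L) = 7.08 mA/V².
V_ov = V_GS − V_TN = 2.02 − 1.21 = 0.81 V.
Since V_DS = 0.481 V < V_ov = 0.81 V, the device is in the triode region.
I_D = k_n [V_ov · V_DS − ½ V_DS²] = 7.08 × [0.81 × 0.481 − 0.5 × 0.481²] = 1.94 mA.

Triode; I_D = 1.94 mA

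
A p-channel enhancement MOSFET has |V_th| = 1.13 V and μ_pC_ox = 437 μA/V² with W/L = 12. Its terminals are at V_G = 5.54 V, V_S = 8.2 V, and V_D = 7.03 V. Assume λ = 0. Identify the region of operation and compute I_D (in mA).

Triode; I_D = 5.80 mA

V_SG = V_S − V_G = 8.2 − 5.54 = 2.66 V; V_SD = V_S − V_D = 8.2 − 7.03 = 1.17 V.
k_p = μ_pC_ox · (W/L) = 5.244 mA/V².
V_ov = V_SG − |V_th| = 2.66 − 1.13 = 1.53 V.
Since V_SD = 1.17 V < V_ov = 1.53 V, the device is in the triode region.
I_D = k_p [V_ov · V_SD − ½ V_SD²] = 5.244 × [1.53 × 1.17 − 0.5 × 1.17²] = 5.8 mA.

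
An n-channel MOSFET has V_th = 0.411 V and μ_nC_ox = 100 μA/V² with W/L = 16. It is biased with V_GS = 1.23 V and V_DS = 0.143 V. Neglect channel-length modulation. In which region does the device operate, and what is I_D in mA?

k_n = μ_nC_ox · (W/L) = 1.6 mA/V².
V_ov = V_GS − V_th = 1.23 − 0.411 = 0.819 V.
Since V_DS = 0.143 V < V_ov = 0.819 V, the device is in the triode region.
I_D = k_n [V_ov · V_DS − ½ V_DS²] = 1.6 × [0.819 × 0.143 − 0.5 × 0.143²] = 0.171 mA.

Triode; I_D = 0.171 mA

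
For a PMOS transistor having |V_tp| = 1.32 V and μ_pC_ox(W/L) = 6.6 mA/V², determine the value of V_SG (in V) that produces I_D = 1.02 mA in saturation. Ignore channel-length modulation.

In saturation I_D = ½ k_p (V_SG − |V_tp|)², so V_SG − |V_tp| = √(2 I_D / k_p) = √(2 × 1.02 / 6.6) = 0.556 V.
V_SG = 1.32 + 0.556 = 1.88 V.

V_SG = 1.88 V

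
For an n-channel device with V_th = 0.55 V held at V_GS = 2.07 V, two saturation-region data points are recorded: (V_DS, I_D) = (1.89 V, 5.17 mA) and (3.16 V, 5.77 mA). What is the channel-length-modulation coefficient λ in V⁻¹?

λ = 0.110 V⁻¹

With V_GS fixed, I_D ∝ (1 + λ V_DS) in saturation, so I_D2/I_D1 = (1 + λ V_DS2)/(1 + λ V_DS1).
5.77/5.17 = 1.116 = (1 + 3.16 λ)/(1 + 1.89 λ).
Solving: λ (I_D1 V_DS2 − I_D2 V_DS1) = I_D2 − I_D1, so λ = (5.77 − 5.17) / (5.17 × 3.16 − 5.77 × 1.89) = 0.6 / 5.43 = 0.11 V⁻¹.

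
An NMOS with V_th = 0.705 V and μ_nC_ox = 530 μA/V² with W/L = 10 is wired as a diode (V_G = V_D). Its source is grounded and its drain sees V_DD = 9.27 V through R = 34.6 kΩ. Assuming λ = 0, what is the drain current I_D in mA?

I_D = 0.239 mA

With gate tied to drain, V_GS = V_DS ≥ V_GS − V_th, so the device is in saturation.
k_n = μ_nC_ox · (W/L) = 5.3 mA/V².
KCL at the drain: ½ k_n (V_GS − V_th)² = (V_DD − V_GS)/R.
Let x = V_GS − 0.705. Then 91.7 x² + x − 8.565 = 0, giving x = 0.3 V (positive root), so V_GS = 1.01 V.
I_D = (V_DD − V_GS)/R = (9.27 − 1.01) / 34.6 = 0.239 mA.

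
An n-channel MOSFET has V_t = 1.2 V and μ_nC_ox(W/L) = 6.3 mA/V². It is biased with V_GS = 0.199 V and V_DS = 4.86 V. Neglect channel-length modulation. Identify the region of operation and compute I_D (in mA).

V_GS = 0.199 V < V_t = 1.2 V, so the transistor is in cutoff.

Cutoff; I_D = 0 mA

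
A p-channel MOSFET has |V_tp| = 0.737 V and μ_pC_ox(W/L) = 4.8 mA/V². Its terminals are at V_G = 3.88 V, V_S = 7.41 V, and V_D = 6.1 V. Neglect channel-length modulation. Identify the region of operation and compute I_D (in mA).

Triode; I_D = 13.4 mA

V_SG = V_S − V_G = 7.41 − 3.88 = 3.53 V; V_SD = V_S − V_D = 7.41 − 6.1 = 1.31 V.
V_ov = V_SG − |V_tp| = 3.53 − 0.737 = 2.79 V.
Since V_SD = 1.31 V < V_ov = 2.79 V, the device is in the triode region.
I_D = k_p [V_ov · V_SD − ½ V_SD²] = 4.8 × [2.79 × 1.31 − 0.5 × 1.31²] = 13.4 mA.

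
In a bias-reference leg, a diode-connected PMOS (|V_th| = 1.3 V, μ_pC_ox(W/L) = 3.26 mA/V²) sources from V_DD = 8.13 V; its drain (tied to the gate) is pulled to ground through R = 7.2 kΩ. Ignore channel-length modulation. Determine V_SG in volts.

With gate tied to drain, V_SG = V_SD ≥ V_SG − |V_th|, so the device is in saturation.
KCL at the drain: ½ k_p (V_SG − |V_th|)² = (V_DD − V_SG)/R.
Let x = V_SG − 1.3. Then 11.7 x² + x − 6.83 = 0, giving x = 0.721 V (positive root), so V_SG = 2.02 V.
I_D = (V_DD − V_SG)/R = (8.13 − 2.02) / 7.2 = 0.848 mA.

V_SG = 2.02 V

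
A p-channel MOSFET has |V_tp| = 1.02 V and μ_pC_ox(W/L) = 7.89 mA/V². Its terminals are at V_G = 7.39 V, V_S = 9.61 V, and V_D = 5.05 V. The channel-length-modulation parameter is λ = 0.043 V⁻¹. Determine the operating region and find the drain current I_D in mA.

V_SG = V_S − V_G = 9.61 − 7.39 = 2.22 V; V_SD = V_S − V_D = 9.61 − 5.05 = 4.56 V.
V_ov = V_SG − |V_tp| = 2.22 − 1.02 = 1.2 V.
Since V_SD = 4.56 V ≥ V_ov = 1.2 V, the device is in saturation.
I_D = ½ k_p V_ov² (1 + λ V_SD) = 0.5 × 7.89 × 1.2² × (1 + 0.043 × 4.56) = 6.79 mA.

Saturation; I_D = 6.79 mA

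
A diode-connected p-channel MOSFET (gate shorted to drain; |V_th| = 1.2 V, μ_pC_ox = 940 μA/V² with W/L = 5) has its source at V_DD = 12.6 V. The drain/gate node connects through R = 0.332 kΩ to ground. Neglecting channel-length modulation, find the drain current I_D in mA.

I_D = 24.6 mA

With gate tied to drain, V_SG = V_SD ≥ V_SG − |V_th|, so the device is in saturation.
k_p = μ_pC_ox · (W/L) = 4.7 mA/V².
KCL at the drain: ½ k_p (V_SG − |V_th|)² = (V_DD − V_SG)/R.
Let x = V_SG − 1.2. Then 0.78 x² + x − 11.4 = 0, giving x = 3.24 V (positive root), so V_SG = 4.44 V.
I_D = (V_DD − V_SG)/R = (12.6 − 4.44) / 0.332 = 24.6 mA.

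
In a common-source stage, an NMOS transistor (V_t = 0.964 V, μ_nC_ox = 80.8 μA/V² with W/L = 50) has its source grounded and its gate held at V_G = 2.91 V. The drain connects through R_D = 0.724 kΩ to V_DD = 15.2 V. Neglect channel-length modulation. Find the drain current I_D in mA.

V_GS = V_G = 2.91 V, so V_ov = 2.91 − 0.964 = 1.95 V.
k_n = μ_nC_ox · (W/L) = 4.04 mA/V².
Assume saturation: I_D = ½ k_n V_ov² = 0.5 × 4.04 × 1.95² = 7.65 mA, giving V_DS = V_DD − I_D R_D = 15.2 − 7.65 × 0.724 = 9.66 V.
V_DS = 9.66 V ≥ V_ov = 1.95 V, confirming saturation.

I_D = 7.65 mA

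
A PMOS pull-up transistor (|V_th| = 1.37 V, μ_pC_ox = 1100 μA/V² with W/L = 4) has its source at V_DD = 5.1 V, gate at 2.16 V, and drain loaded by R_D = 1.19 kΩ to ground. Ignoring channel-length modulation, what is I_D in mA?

V_SG = V_DD − V_G = 5.1 − 2.16 = 2.94 V, so V_ov = 2.94 − 1.37 = 1.57 V.
k_p = μ_pC_ox · (W/L) = 4.4 mA/V².
Assume saturation: I_D = ½ k_p V_ov² = 0.5 × 4.4 × 1.57² = 5.42 mA, giving V_SD = V_DD − I_D R_D = 5.1 − 5.42 × 1.19 = -1.35 V.
But -1.35 V < V_ov = 1.57 V, so the device is actually in triode.
In triode I_D = k_p[V_ov V_SD − ½ V_SD²] and I_D = (V_DD − V_SD)/R_D. Equating: 2.62 V_SD² − 9.221 V_SD + 5.1 = 0, giving V_SD = 0.687 V (the root below V_ov).
I_D = (5.1 − 0.687) / 1.19 = 3.71 mA.

I_D = 3.71 mA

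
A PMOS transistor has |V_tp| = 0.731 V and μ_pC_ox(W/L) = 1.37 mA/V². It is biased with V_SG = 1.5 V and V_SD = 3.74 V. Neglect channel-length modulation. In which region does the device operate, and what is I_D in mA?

V_ov = V_SG − |V_tp| = 1.5 − 0.731 = 0.769 V.
Since V_SD = 3.74 V ≥ V_ov = 0.769 V, the device is in saturation.
I_D = ½ k_p V_ov² = 0.5 × 1.37 × 0.769² = 0.405 mA.

Saturation; I_D = 0.405 mA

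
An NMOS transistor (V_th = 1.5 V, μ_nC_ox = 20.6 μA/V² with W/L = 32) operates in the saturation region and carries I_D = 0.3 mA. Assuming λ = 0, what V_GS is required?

k_n = μ_nC_ox · (W/L) = 0.6592 mA/V².
In saturation I_D = ½ k_n (V_GS − V_th)², so V_GS − V_th = √(2 I_D / k_n) = √(2 × 0.3 / 0.6592) = 0.954 V.
V_GS = 1.5 + 0.954 = 2.45 V.

V_GS = 2.45 V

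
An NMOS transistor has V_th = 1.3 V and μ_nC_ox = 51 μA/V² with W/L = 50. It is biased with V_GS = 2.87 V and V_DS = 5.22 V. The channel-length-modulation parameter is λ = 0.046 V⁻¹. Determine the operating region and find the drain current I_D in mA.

k_n = μ_nC_ox · (W/L) = 2.55 mA/V².
V_ov = V_GS − V_th = 2.87 − 1.3 = 1.57 V.
Since V_DS = 5.22 V ≥ V_ov = 1.57 V, the device is in saturation.
I_D = ½ k_n V_ov² (1 + λ V_DS) = 0.5 × 2.55 × 1.57² × (1 + 0.046 × 5.22) = 3.9 mA.

Saturation; I_D = 3.90 mA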